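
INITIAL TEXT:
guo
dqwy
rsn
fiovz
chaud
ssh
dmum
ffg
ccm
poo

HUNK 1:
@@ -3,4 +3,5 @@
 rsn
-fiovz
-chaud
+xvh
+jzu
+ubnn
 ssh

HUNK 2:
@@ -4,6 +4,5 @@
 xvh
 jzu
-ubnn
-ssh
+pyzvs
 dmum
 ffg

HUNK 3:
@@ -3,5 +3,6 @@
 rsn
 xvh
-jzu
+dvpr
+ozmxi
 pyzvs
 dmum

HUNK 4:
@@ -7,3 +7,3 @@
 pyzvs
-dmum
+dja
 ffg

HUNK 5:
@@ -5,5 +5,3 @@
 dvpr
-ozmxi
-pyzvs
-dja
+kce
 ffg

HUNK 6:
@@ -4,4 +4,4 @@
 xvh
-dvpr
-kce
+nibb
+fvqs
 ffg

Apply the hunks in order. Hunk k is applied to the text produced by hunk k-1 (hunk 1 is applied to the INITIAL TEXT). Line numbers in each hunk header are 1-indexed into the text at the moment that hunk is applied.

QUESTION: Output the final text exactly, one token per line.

Answer: guo
dqwy
rsn
xvh
nibb
fvqs
ffg
ccm
poo

Derivation:
Hunk 1: at line 3 remove [fiovz,chaud] add [xvh,jzu,ubnn] -> 11 lines: guo dqwy rsn xvh jzu ubnn ssh dmum ffg ccm poo
Hunk 2: at line 4 remove [ubnn,ssh] add [pyzvs] -> 10 lines: guo dqwy rsn xvh jzu pyzvs dmum ffg ccm poo
Hunk 3: at line 3 remove [jzu] add [dvpr,ozmxi] -> 11 lines: guo dqwy rsn xvh dvpr ozmxi pyzvs dmum ffg ccm poo
Hunk 4: at line 7 remove [dmum] add [dja] -> 11 lines: guo dqwy rsn xvh dvpr ozmxi pyzvs dja ffg ccm poo
Hunk 5: at line 5 remove [ozmxi,pyzvs,dja] add [kce] -> 9 lines: guo dqwy rsn xvh dvpr kce ffg ccm poo
Hunk 6: at line 4 remove [dvpr,kce] add [nibb,fvqs] -> 9 lines: guo dqwy rsn xvh nibb fvqs ffg ccm poo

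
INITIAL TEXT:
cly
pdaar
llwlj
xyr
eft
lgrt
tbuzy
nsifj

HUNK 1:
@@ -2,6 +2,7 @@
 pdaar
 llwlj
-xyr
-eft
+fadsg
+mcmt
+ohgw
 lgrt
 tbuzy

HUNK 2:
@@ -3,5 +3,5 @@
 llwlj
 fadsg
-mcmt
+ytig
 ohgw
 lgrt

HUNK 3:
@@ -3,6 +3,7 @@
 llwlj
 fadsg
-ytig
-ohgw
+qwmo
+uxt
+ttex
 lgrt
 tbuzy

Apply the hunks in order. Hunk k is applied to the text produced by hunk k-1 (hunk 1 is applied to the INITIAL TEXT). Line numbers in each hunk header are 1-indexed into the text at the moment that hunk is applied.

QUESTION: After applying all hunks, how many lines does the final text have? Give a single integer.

Hunk 1: at line 2 remove [xyr,eft] add [fadsg,mcmt,ohgw] -> 9 lines: cly pdaar llwlj fadsg mcmt ohgw lgrt tbuzy nsifj
Hunk 2: at line 3 remove [mcmt] add [ytig] -> 9 lines: cly pdaar llwlj fadsg ytig ohgw lgrt tbuzy nsifj
Hunk 3: at line 3 remove [ytig,ohgw] add [qwmo,uxt,ttex] -> 10 lines: cly pdaar llwlj fadsg qwmo uxt ttex lgrt tbuzy nsifj
Final line count: 10

Answer: 10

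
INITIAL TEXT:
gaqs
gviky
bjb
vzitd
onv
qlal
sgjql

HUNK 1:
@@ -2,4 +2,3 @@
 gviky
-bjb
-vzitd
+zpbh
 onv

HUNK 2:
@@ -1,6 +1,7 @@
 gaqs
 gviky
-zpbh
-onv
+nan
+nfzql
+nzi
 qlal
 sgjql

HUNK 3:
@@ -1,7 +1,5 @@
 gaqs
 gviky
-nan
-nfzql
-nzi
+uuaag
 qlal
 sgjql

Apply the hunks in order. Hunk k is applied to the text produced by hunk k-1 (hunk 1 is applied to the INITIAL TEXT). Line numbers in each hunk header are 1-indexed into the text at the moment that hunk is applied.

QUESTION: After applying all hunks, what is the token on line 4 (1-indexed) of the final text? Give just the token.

Answer: qlal

Derivation:
Hunk 1: at line 2 remove [bjb,vzitd] add [zpbh] -> 6 lines: gaqs gviky zpbh onv qlal sgjql
Hunk 2: at line 1 remove [zpbh,onv] add [nan,nfzql,nzi] -> 7 lines: gaqs gviky nan nfzql nzi qlal sgjql
Hunk 3: at line 1 remove [nan,nfzql,nzi] add [uuaag] -> 5 lines: gaqs gviky uuaag qlal sgjql
Final line 4: qlal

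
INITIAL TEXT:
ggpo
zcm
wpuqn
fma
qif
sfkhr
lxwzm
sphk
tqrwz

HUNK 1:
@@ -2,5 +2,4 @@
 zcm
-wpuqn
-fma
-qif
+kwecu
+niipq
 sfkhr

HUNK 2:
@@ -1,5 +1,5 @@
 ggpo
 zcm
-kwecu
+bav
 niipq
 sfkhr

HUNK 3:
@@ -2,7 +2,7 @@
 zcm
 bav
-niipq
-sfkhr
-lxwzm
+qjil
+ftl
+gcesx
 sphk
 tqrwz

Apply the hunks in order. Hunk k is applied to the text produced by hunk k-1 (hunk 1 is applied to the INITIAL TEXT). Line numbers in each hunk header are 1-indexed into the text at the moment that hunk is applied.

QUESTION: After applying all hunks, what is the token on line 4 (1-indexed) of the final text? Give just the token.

Answer: qjil

Derivation:
Hunk 1: at line 2 remove [wpuqn,fma,qif] add [kwecu,niipq] -> 8 lines: ggpo zcm kwecu niipq sfkhr lxwzm sphk tqrwz
Hunk 2: at line 1 remove [kwecu] add [bav] -> 8 lines: ggpo zcm bav niipq sfkhr lxwzm sphk tqrwz
Hunk 3: at line 2 remove [niipq,sfkhr,lxwzm] add [qjil,ftl,gcesx] -> 8 lines: ggpo zcm bav qjil ftl gcesx sphk tqrwz
Final line 4: qjil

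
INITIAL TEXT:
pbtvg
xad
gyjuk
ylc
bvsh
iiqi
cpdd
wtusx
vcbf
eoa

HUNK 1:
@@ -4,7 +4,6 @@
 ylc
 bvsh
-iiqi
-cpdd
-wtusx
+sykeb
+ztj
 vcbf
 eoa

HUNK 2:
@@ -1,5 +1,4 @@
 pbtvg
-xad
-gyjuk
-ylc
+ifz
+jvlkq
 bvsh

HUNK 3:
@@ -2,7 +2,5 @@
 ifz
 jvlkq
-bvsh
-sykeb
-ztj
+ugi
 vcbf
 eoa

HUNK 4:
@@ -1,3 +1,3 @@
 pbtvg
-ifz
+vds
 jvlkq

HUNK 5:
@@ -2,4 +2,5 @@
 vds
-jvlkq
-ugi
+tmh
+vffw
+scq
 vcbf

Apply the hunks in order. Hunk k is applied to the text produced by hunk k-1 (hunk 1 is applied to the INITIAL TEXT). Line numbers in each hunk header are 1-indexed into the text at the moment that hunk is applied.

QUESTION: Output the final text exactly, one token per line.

Answer: pbtvg
vds
tmh
vffw
scq
vcbf
eoa

Derivation:
Hunk 1: at line 4 remove [iiqi,cpdd,wtusx] add [sykeb,ztj] -> 9 lines: pbtvg xad gyjuk ylc bvsh sykeb ztj vcbf eoa
Hunk 2: at line 1 remove [xad,gyjuk,ylc] add [ifz,jvlkq] -> 8 lines: pbtvg ifz jvlkq bvsh sykeb ztj vcbf eoa
Hunk 3: at line 2 remove [bvsh,sykeb,ztj] add [ugi] -> 6 lines: pbtvg ifz jvlkq ugi vcbf eoa
Hunk 4: at line 1 remove [ifz] add [vds] -> 6 lines: pbtvg vds jvlkq ugi vcbf eoa
Hunk 5: at line 2 remove [jvlkq,ugi] add [tmh,vffw,scq] -> 7 lines: pbtvg vds tmh vffw scq vcbf eoa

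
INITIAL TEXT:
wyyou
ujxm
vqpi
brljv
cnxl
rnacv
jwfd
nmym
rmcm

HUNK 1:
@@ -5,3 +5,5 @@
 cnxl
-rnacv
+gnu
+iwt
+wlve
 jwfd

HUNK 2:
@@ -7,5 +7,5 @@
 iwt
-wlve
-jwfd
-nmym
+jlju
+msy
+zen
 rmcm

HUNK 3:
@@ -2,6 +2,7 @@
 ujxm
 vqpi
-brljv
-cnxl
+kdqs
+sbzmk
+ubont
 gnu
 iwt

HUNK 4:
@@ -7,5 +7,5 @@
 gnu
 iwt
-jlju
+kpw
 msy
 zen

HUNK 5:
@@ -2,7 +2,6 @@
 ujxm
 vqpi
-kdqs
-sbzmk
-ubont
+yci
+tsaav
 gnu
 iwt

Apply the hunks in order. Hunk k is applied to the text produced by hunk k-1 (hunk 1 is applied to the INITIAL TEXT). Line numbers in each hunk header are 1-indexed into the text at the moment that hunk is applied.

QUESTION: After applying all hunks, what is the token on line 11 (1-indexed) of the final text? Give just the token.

Answer: rmcm

Derivation:
Hunk 1: at line 5 remove [rnacv] add [gnu,iwt,wlve] -> 11 lines: wyyou ujxm vqpi brljv cnxl gnu iwt wlve jwfd nmym rmcm
Hunk 2: at line 7 remove [wlve,jwfd,nmym] add [jlju,msy,zen] -> 11 lines: wyyou ujxm vqpi brljv cnxl gnu iwt jlju msy zen rmcm
Hunk 3: at line 2 remove [brljv,cnxl] add [kdqs,sbzmk,ubont] -> 12 lines: wyyou ujxm vqpi kdqs sbzmk ubont gnu iwt jlju msy zen rmcm
Hunk 4: at line 7 remove [jlju] add [kpw] -> 12 lines: wyyou ujxm vqpi kdqs sbzmk ubont gnu iwt kpw msy zen rmcm
Hunk 5: at line 2 remove [kdqs,sbzmk,ubont] add [yci,tsaav] -> 11 lines: wyyou ujxm vqpi yci tsaav gnu iwt kpw msy zen rmcm
Final line 11: rmcm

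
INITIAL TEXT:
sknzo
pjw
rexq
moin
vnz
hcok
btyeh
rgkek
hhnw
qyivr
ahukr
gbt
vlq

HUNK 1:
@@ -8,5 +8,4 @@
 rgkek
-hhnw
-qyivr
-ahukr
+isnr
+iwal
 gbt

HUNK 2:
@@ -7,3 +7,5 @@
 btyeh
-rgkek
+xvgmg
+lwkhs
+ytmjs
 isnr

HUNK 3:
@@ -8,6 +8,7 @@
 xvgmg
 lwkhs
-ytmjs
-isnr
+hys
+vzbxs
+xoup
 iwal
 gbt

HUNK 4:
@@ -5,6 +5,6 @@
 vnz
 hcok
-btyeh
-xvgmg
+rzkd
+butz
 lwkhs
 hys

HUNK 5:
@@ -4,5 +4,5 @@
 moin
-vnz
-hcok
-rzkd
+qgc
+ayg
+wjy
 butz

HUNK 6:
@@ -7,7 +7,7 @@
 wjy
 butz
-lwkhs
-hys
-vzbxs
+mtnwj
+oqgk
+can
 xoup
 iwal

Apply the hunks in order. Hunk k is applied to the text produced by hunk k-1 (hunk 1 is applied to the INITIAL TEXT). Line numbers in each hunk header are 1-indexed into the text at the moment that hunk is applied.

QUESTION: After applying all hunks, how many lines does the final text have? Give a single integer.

Answer: 15

Derivation:
Hunk 1: at line 8 remove [hhnw,qyivr,ahukr] add [isnr,iwal] -> 12 lines: sknzo pjw rexq moin vnz hcok btyeh rgkek isnr iwal gbt vlq
Hunk 2: at line 7 remove [rgkek] add [xvgmg,lwkhs,ytmjs] -> 14 lines: sknzo pjw rexq moin vnz hcok btyeh xvgmg lwkhs ytmjs isnr iwal gbt vlq
Hunk 3: at line 8 remove [ytmjs,isnr] add [hys,vzbxs,xoup] -> 15 lines: sknzo pjw rexq moin vnz hcok btyeh xvgmg lwkhs hys vzbxs xoup iwal gbt vlq
Hunk 4: at line 5 remove [btyeh,xvgmg] add [rzkd,butz] -> 15 lines: sknzo pjw rexq moin vnz hcok rzkd butz lwkhs hys vzbxs xoup iwal gbt vlq
Hunk 5: at line 4 remove [vnz,hcok,rzkd] add [qgc,ayg,wjy] -> 15 lines: sknzo pjw rexq moin qgc ayg wjy butz lwkhs hys vzbxs xoup iwal gbt vlq
Hunk 6: at line 7 remove [lwkhs,hys,vzbxs] add [mtnwj,oqgk,can] -> 15 lines: sknzo pjw rexq moin qgc ayg wjy butz mtnwj oqgk can xoup iwal gbt vlq
Final line count: 15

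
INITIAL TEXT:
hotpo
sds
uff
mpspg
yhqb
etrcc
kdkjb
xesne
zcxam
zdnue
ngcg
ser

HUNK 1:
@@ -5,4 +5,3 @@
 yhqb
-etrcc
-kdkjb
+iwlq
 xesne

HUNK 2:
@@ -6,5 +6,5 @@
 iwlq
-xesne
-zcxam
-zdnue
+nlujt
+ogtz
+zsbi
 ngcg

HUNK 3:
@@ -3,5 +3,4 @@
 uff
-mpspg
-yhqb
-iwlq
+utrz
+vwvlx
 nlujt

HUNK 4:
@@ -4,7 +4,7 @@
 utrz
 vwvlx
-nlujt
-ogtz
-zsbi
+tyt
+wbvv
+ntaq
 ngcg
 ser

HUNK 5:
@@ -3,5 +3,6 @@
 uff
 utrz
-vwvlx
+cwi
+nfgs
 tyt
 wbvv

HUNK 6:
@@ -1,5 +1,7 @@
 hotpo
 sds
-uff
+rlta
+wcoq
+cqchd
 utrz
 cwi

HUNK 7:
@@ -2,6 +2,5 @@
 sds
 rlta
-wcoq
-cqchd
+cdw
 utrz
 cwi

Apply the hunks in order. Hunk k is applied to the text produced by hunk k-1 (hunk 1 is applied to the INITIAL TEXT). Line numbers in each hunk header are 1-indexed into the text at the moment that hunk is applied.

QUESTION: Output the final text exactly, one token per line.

Answer: hotpo
sds
rlta
cdw
utrz
cwi
nfgs
tyt
wbvv
ntaq
ngcg
ser

Derivation:
Hunk 1: at line 5 remove [etrcc,kdkjb] add [iwlq] -> 11 lines: hotpo sds uff mpspg yhqb iwlq xesne zcxam zdnue ngcg ser
Hunk 2: at line 6 remove [xesne,zcxam,zdnue] add [nlujt,ogtz,zsbi] -> 11 lines: hotpo sds uff mpspg yhqb iwlq nlujt ogtz zsbi ngcg ser
Hunk 3: at line 3 remove [mpspg,yhqb,iwlq] add [utrz,vwvlx] -> 10 lines: hotpo sds uff utrz vwvlx nlujt ogtz zsbi ngcg ser
Hunk 4: at line 4 remove [nlujt,ogtz,zsbi] add [tyt,wbvv,ntaq] -> 10 lines: hotpo sds uff utrz vwvlx tyt wbvv ntaq ngcg ser
Hunk 5: at line 3 remove [vwvlx] add [cwi,nfgs] -> 11 lines: hotpo sds uff utrz cwi nfgs tyt wbvv ntaq ngcg ser
Hunk 6: at line 1 remove [uff] add [rlta,wcoq,cqchd] -> 13 lines: hotpo sds rlta wcoq cqchd utrz cwi nfgs tyt wbvv ntaq ngcg ser
Hunk 7: at line 2 remove [wcoq,cqchd] add [cdw] -> 12 lines: hotpo sds rlta cdw utrz cwi nfgs tyt wbvv ntaq ngcg ser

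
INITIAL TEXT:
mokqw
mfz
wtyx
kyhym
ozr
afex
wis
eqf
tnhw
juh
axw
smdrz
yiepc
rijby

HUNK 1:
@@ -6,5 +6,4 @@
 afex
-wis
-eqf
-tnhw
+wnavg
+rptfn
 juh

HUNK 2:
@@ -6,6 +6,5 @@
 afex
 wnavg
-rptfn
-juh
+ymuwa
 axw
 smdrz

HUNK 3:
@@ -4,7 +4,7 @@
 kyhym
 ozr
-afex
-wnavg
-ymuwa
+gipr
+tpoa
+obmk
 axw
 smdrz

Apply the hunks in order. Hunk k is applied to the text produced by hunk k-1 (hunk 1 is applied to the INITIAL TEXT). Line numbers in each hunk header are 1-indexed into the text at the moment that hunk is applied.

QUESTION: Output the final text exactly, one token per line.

Answer: mokqw
mfz
wtyx
kyhym
ozr
gipr
tpoa
obmk
axw
smdrz
yiepc
rijby

Derivation:
Hunk 1: at line 6 remove [wis,eqf,tnhw] add [wnavg,rptfn] -> 13 lines: mokqw mfz wtyx kyhym ozr afex wnavg rptfn juh axw smdrz yiepc rijby
Hunk 2: at line 6 remove [rptfn,juh] add [ymuwa] -> 12 lines: mokqw mfz wtyx kyhym ozr afex wnavg ymuwa axw smdrz yiepc rijby
Hunk 3: at line 4 remove [afex,wnavg,ymuwa] add [gipr,tpoa,obmk] -> 12 lines: mokqw mfz wtyx kyhym ozr gipr tpoa obmk axw smdrz yiepc rijby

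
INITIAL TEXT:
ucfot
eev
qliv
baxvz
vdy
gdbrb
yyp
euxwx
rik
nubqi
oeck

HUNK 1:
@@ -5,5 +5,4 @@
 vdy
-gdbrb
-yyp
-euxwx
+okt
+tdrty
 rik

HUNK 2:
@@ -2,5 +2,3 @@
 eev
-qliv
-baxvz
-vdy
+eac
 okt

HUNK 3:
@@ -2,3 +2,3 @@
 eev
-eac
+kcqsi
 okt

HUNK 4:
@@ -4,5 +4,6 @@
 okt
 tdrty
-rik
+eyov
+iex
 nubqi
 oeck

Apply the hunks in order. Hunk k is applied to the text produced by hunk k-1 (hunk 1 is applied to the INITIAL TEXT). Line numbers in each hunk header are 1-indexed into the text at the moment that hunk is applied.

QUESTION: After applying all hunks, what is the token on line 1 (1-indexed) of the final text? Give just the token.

Answer: ucfot

Derivation:
Hunk 1: at line 5 remove [gdbrb,yyp,euxwx] add [okt,tdrty] -> 10 lines: ucfot eev qliv baxvz vdy okt tdrty rik nubqi oeck
Hunk 2: at line 2 remove [qliv,baxvz,vdy] add [eac] -> 8 lines: ucfot eev eac okt tdrty rik nubqi oeck
Hunk 3: at line 2 remove [eac] add [kcqsi] -> 8 lines: ucfot eev kcqsi okt tdrty rik nubqi oeck
Hunk 4: at line 4 remove [rik] add [eyov,iex] -> 9 lines: ucfot eev kcqsi okt tdrty eyov iex nubqi oeck
Final line 1: ucfot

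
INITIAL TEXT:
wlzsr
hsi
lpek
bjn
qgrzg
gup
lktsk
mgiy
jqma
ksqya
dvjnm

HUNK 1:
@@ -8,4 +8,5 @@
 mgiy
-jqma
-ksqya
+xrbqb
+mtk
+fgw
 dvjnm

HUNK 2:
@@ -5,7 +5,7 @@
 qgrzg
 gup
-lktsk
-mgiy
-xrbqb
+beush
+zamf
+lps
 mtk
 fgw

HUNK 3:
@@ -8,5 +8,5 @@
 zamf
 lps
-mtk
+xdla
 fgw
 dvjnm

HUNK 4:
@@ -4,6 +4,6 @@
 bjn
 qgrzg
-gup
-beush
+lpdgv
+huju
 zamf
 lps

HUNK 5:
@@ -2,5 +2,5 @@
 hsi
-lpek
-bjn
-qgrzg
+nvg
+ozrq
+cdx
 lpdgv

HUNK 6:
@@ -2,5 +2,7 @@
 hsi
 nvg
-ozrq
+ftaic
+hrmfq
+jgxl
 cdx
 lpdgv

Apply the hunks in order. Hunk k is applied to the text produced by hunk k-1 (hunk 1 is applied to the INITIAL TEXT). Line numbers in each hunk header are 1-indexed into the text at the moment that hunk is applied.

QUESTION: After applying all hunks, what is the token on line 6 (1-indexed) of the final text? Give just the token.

Answer: jgxl

Derivation:
Hunk 1: at line 8 remove [jqma,ksqya] add [xrbqb,mtk,fgw] -> 12 lines: wlzsr hsi lpek bjn qgrzg gup lktsk mgiy xrbqb mtk fgw dvjnm
Hunk 2: at line 5 remove [lktsk,mgiy,xrbqb] add [beush,zamf,lps] -> 12 lines: wlzsr hsi lpek bjn qgrzg gup beush zamf lps mtk fgw dvjnm
Hunk 3: at line 8 remove [mtk] add [xdla] -> 12 lines: wlzsr hsi lpek bjn qgrzg gup beush zamf lps xdla fgw dvjnm
Hunk 4: at line 4 remove [gup,beush] add [lpdgv,huju] -> 12 lines: wlzsr hsi lpek bjn qgrzg lpdgv huju zamf lps xdla fgw dvjnm
Hunk 5: at line 2 remove [lpek,bjn,qgrzg] add [nvg,ozrq,cdx] -> 12 lines: wlzsr hsi nvg ozrq cdx lpdgv huju zamf lps xdla fgw dvjnm
Hunk 6: at line 2 remove [ozrq] add [ftaic,hrmfq,jgxl] -> 14 lines: wlzsr hsi nvg ftaic hrmfq jgxl cdx lpdgv huju zamf lps xdla fgw dvjnm
Final line 6: jgxl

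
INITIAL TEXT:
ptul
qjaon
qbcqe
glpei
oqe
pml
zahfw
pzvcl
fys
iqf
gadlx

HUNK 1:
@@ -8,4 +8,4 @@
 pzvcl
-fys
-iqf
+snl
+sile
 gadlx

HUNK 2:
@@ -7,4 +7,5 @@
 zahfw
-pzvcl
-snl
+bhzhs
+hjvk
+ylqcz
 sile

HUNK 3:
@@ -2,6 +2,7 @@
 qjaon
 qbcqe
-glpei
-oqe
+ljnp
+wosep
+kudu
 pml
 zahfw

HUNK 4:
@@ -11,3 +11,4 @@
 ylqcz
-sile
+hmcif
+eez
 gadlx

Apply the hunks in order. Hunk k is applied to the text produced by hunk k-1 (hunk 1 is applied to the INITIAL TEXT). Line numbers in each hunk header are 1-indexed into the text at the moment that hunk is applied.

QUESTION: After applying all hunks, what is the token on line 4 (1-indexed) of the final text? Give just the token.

Hunk 1: at line 8 remove [fys,iqf] add [snl,sile] -> 11 lines: ptul qjaon qbcqe glpei oqe pml zahfw pzvcl snl sile gadlx
Hunk 2: at line 7 remove [pzvcl,snl] add [bhzhs,hjvk,ylqcz] -> 12 lines: ptul qjaon qbcqe glpei oqe pml zahfw bhzhs hjvk ylqcz sile gadlx
Hunk 3: at line 2 remove [glpei,oqe] add [ljnp,wosep,kudu] -> 13 lines: ptul qjaon qbcqe ljnp wosep kudu pml zahfw bhzhs hjvk ylqcz sile gadlx
Hunk 4: at line 11 remove [sile] add [hmcif,eez] -> 14 lines: ptul qjaon qbcqe ljnp wosep kudu pml zahfw bhzhs hjvk ylqcz hmcif eez gadlx
Final line 4: ljnp

Answer: ljnp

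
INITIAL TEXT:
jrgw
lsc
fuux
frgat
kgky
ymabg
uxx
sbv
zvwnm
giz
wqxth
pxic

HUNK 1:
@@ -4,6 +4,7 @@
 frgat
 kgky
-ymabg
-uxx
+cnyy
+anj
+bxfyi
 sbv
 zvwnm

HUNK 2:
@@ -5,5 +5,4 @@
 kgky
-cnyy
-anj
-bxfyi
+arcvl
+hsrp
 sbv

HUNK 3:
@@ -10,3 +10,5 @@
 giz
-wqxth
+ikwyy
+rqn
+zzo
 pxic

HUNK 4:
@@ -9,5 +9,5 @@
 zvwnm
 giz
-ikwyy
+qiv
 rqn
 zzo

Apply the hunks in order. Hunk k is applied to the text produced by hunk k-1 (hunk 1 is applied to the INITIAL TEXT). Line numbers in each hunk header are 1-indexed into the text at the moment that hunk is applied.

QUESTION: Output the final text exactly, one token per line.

Hunk 1: at line 4 remove [ymabg,uxx] add [cnyy,anj,bxfyi] -> 13 lines: jrgw lsc fuux frgat kgky cnyy anj bxfyi sbv zvwnm giz wqxth pxic
Hunk 2: at line 5 remove [cnyy,anj,bxfyi] add [arcvl,hsrp] -> 12 lines: jrgw lsc fuux frgat kgky arcvl hsrp sbv zvwnm giz wqxth pxic
Hunk 3: at line 10 remove [wqxth] add [ikwyy,rqn,zzo] -> 14 lines: jrgw lsc fuux frgat kgky arcvl hsrp sbv zvwnm giz ikwyy rqn zzo pxic
Hunk 4: at line 9 remove [ikwyy] add [qiv] -> 14 lines: jrgw lsc fuux frgat kgky arcvl hsrp sbv zvwnm giz qiv rqn zzo pxic

Answer: jrgw
lsc
fuux
frgat
kgky
arcvl
hsrp
sbv
zvwnm
giz
qiv
rqn
zzo
pxic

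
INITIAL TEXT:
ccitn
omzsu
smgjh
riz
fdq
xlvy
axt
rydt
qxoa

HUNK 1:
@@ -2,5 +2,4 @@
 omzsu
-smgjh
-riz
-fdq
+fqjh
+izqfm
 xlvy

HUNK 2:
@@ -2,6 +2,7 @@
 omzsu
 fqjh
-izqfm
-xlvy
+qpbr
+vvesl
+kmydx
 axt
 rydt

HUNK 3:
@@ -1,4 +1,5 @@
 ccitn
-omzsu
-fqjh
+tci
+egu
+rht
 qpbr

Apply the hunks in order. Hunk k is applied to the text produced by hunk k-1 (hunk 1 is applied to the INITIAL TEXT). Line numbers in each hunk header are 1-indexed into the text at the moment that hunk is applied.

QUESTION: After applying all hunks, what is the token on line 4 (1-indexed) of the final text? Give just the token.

Hunk 1: at line 2 remove [smgjh,riz,fdq] add [fqjh,izqfm] -> 8 lines: ccitn omzsu fqjh izqfm xlvy axt rydt qxoa
Hunk 2: at line 2 remove [izqfm,xlvy] add [qpbr,vvesl,kmydx] -> 9 lines: ccitn omzsu fqjh qpbr vvesl kmydx axt rydt qxoa
Hunk 3: at line 1 remove [omzsu,fqjh] add [tci,egu,rht] -> 10 lines: ccitn tci egu rht qpbr vvesl kmydx axt rydt qxoa
Final line 4: rht

Answer: rht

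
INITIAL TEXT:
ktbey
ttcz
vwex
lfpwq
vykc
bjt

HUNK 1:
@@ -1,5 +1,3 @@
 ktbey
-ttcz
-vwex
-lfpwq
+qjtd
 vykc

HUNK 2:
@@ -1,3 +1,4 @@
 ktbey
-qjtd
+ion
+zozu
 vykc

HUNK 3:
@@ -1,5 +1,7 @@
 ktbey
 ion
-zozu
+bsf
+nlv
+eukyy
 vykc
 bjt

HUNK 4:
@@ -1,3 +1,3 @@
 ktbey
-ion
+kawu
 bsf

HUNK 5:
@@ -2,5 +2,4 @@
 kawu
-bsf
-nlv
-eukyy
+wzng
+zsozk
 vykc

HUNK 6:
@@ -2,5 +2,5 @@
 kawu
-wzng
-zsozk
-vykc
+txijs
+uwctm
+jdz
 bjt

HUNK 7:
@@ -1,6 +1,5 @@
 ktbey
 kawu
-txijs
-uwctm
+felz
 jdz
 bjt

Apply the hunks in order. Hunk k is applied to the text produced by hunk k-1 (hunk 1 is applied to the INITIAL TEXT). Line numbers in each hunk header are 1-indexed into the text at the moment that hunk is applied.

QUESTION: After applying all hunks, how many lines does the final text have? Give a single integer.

Hunk 1: at line 1 remove [ttcz,vwex,lfpwq] add [qjtd] -> 4 lines: ktbey qjtd vykc bjt
Hunk 2: at line 1 remove [qjtd] add [ion,zozu] -> 5 lines: ktbey ion zozu vykc bjt
Hunk 3: at line 1 remove [zozu] add [bsf,nlv,eukyy] -> 7 lines: ktbey ion bsf nlv eukyy vykc bjt
Hunk 4: at line 1 remove [ion] add [kawu] -> 7 lines: ktbey kawu bsf nlv eukyy vykc bjt
Hunk 5: at line 2 remove [bsf,nlv,eukyy] add [wzng,zsozk] -> 6 lines: ktbey kawu wzng zsozk vykc bjt
Hunk 6: at line 2 remove [wzng,zsozk,vykc] add [txijs,uwctm,jdz] -> 6 lines: ktbey kawu txijs uwctm jdz bjt
Hunk 7: at line 1 remove [txijs,uwctm] add [felz] -> 5 lines: ktbey kawu felz jdz bjt
Final line count: 5

Answer: 5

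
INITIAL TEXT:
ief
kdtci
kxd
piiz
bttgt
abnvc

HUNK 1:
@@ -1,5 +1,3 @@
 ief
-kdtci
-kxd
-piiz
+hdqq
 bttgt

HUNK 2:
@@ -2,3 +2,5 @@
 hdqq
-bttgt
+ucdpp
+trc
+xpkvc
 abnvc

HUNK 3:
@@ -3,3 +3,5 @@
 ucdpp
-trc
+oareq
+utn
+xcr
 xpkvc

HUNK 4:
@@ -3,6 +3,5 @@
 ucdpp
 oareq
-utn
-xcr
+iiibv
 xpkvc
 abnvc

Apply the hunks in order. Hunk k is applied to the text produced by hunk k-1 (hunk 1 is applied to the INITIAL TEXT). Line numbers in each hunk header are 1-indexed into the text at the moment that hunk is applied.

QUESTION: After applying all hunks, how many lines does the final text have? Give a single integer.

Answer: 7

Derivation:
Hunk 1: at line 1 remove [kdtci,kxd,piiz] add [hdqq] -> 4 lines: ief hdqq bttgt abnvc
Hunk 2: at line 2 remove [bttgt] add [ucdpp,trc,xpkvc] -> 6 lines: ief hdqq ucdpp trc xpkvc abnvc
Hunk 3: at line 3 remove [trc] add [oareq,utn,xcr] -> 8 lines: ief hdqq ucdpp oareq utn xcr xpkvc abnvc
Hunk 4: at line 3 remove [utn,xcr] add [iiibv] -> 7 lines: ief hdqq ucdpp oareq iiibv xpkvc abnvc
Final line count: 7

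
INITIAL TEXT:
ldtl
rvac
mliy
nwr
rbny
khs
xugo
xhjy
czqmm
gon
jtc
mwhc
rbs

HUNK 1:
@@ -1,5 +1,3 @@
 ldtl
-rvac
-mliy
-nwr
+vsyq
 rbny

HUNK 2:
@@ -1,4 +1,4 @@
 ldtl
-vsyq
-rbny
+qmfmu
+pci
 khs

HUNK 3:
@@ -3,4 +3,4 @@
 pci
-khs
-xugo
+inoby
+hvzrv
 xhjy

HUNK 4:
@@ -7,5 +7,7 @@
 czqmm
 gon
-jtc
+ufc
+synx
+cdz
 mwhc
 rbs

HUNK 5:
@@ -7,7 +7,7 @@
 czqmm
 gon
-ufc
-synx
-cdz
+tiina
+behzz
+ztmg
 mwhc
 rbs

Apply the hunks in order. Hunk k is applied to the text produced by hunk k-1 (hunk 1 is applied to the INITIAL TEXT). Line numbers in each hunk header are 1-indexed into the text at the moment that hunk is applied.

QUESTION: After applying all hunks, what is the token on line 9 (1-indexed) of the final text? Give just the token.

Hunk 1: at line 1 remove [rvac,mliy,nwr] add [vsyq] -> 11 lines: ldtl vsyq rbny khs xugo xhjy czqmm gon jtc mwhc rbs
Hunk 2: at line 1 remove [vsyq,rbny] add [qmfmu,pci] -> 11 lines: ldtl qmfmu pci khs xugo xhjy czqmm gon jtc mwhc rbs
Hunk 3: at line 3 remove [khs,xugo] add [inoby,hvzrv] -> 11 lines: ldtl qmfmu pci inoby hvzrv xhjy czqmm gon jtc mwhc rbs
Hunk 4: at line 7 remove [jtc] add [ufc,synx,cdz] -> 13 lines: ldtl qmfmu pci inoby hvzrv xhjy czqmm gon ufc synx cdz mwhc rbs
Hunk 5: at line 7 remove [ufc,synx,cdz] add [tiina,behzz,ztmg] -> 13 lines: ldtl qmfmu pci inoby hvzrv xhjy czqmm gon tiina behzz ztmg mwhc rbs
Final line 9: tiina

Answer: tiina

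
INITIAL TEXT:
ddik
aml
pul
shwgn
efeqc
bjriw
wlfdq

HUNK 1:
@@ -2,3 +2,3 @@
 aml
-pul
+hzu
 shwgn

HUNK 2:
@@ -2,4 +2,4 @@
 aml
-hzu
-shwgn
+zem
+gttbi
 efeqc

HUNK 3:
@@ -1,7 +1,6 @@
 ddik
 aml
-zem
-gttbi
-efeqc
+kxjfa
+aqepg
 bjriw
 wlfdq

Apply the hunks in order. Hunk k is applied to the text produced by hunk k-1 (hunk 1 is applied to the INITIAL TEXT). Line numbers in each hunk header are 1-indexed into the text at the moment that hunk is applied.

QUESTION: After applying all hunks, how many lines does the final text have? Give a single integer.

Hunk 1: at line 2 remove [pul] add [hzu] -> 7 lines: ddik aml hzu shwgn efeqc bjriw wlfdq
Hunk 2: at line 2 remove [hzu,shwgn] add [zem,gttbi] -> 7 lines: ddik aml zem gttbi efeqc bjriw wlfdq
Hunk 3: at line 1 remove [zem,gttbi,efeqc] add [kxjfa,aqepg] -> 6 lines: ddik aml kxjfa aqepg bjriw wlfdq
Final line count: 6

Answer: 6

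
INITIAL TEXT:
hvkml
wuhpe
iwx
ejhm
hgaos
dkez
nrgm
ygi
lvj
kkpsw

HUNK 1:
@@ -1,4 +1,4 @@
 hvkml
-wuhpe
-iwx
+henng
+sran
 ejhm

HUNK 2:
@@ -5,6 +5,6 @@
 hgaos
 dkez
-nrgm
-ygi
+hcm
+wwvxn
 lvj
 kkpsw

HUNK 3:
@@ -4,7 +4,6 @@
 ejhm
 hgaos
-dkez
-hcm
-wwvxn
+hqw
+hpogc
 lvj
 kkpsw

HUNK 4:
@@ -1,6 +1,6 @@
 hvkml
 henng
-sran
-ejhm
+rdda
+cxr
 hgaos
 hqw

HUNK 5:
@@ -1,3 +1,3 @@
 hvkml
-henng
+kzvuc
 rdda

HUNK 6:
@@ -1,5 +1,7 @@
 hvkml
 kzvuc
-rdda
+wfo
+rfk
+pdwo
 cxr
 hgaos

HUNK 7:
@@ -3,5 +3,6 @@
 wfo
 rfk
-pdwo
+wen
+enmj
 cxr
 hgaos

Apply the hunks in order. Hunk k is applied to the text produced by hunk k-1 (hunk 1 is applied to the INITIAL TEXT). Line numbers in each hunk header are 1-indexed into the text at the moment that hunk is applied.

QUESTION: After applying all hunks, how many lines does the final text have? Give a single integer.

Answer: 12

Derivation:
Hunk 1: at line 1 remove [wuhpe,iwx] add [henng,sran] -> 10 lines: hvkml henng sran ejhm hgaos dkez nrgm ygi lvj kkpsw
Hunk 2: at line 5 remove [nrgm,ygi] add [hcm,wwvxn] -> 10 lines: hvkml henng sran ejhm hgaos dkez hcm wwvxn lvj kkpsw
Hunk 3: at line 4 remove [dkez,hcm,wwvxn] add [hqw,hpogc] -> 9 lines: hvkml henng sran ejhm hgaos hqw hpogc lvj kkpsw
Hunk 4: at line 1 remove [sran,ejhm] add [rdda,cxr] -> 9 lines: hvkml henng rdda cxr hgaos hqw hpogc lvj kkpsw
Hunk 5: at line 1 remove [henng] add [kzvuc] -> 9 lines: hvkml kzvuc rdda cxr hgaos hqw hpogc lvj kkpsw
Hunk 6: at line 1 remove [rdda] add [wfo,rfk,pdwo] -> 11 lines: hvkml kzvuc wfo rfk pdwo cxr hgaos hqw hpogc lvj kkpsw
Hunk 7: at line 3 remove [pdwo] add [wen,enmj] -> 12 lines: hvkml kzvuc wfo rfk wen enmj cxr hgaos hqw hpogc lvj kkpsw
Final line count: 12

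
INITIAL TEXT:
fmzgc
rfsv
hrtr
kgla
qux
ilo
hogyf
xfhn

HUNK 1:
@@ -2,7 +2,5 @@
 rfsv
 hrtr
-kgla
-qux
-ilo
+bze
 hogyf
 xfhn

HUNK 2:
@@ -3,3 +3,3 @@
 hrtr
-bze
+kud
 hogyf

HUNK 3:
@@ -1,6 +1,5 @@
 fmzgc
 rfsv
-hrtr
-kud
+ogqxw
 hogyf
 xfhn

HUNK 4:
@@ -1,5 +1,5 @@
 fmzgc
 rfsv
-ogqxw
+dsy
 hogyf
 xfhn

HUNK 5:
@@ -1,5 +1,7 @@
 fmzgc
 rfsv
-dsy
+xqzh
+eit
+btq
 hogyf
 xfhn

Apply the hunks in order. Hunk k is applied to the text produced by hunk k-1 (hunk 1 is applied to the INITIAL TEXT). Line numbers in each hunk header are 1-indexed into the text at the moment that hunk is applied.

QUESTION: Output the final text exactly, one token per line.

Hunk 1: at line 2 remove [kgla,qux,ilo] add [bze] -> 6 lines: fmzgc rfsv hrtr bze hogyf xfhn
Hunk 2: at line 3 remove [bze] add [kud] -> 6 lines: fmzgc rfsv hrtr kud hogyf xfhn
Hunk 3: at line 1 remove [hrtr,kud] add [ogqxw] -> 5 lines: fmzgc rfsv ogqxw hogyf xfhn
Hunk 4: at line 1 remove [ogqxw] add [dsy] -> 5 lines: fmzgc rfsv dsy hogyf xfhn
Hunk 5: at line 1 remove [dsy] add [xqzh,eit,btq] -> 7 lines: fmzgc rfsv xqzh eit btq hogyf xfhn

Answer: fmzgc
rfsv
xqzh
eit
btq
hogyf
xfhn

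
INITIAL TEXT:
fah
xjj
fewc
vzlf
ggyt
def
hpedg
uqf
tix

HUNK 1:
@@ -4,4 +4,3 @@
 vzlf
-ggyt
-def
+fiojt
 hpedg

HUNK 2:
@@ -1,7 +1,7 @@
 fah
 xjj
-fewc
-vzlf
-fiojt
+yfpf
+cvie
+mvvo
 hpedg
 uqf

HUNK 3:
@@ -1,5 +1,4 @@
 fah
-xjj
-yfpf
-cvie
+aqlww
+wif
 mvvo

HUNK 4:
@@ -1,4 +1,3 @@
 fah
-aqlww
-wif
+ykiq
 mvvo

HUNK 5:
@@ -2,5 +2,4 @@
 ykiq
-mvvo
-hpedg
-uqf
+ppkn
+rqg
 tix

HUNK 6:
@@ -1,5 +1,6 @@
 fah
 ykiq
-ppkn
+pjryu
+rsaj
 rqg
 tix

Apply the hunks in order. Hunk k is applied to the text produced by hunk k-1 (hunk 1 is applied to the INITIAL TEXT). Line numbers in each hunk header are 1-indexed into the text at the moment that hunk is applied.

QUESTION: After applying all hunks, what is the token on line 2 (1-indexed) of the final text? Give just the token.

Answer: ykiq

Derivation:
Hunk 1: at line 4 remove [ggyt,def] add [fiojt] -> 8 lines: fah xjj fewc vzlf fiojt hpedg uqf tix
Hunk 2: at line 1 remove [fewc,vzlf,fiojt] add [yfpf,cvie,mvvo] -> 8 lines: fah xjj yfpf cvie mvvo hpedg uqf tix
Hunk 3: at line 1 remove [xjj,yfpf,cvie] add [aqlww,wif] -> 7 lines: fah aqlww wif mvvo hpedg uqf tix
Hunk 4: at line 1 remove [aqlww,wif] add [ykiq] -> 6 lines: fah ykiq mvvo hpedg uqf tix
Hunk 5: at line 2 remove [mvvo,hpedg,uqf] add [ppkn,rqg] -> 5 lines: fah ykiq ppkn rqg tix
Hunk 6: at line 1 remove [ppkn] add [pjryu,rsaj] -> 6 lines: fah ykiq pjryu rsaj rqg tix
Final line 2: ykiq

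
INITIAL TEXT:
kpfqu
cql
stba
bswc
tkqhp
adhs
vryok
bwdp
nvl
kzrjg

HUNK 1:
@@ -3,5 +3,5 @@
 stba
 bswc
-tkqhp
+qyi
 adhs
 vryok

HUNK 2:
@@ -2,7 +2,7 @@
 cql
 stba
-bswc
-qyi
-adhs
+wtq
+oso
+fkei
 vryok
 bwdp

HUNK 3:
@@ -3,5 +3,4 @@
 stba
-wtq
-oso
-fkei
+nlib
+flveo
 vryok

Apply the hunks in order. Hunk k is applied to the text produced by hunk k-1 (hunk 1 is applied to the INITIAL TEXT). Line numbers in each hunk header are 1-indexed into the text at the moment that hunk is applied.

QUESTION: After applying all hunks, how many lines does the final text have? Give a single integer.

Hunk 1: at line 3 remove [tkqhp] add [qyi] -> 10 lines: kpfqu cql stba bswc qyi adhs vryok bwdp nvl kzrjg
Hunk 2: at line 2 remove [bswc,qyi,adhs] add [wtq,oso,fkei] -> 10 lines: kpfqu cql stba wtq oso fkei vryok bwdp nvl kzrjg
Hunk 3: at line 3 remove [wtq,oso,fkei] add [nlib,flveo] -> 9 lines: kpfqu cql stba nlib flveo vryok bwdp nvl kzrjg
Final line count: 9

Answer: 9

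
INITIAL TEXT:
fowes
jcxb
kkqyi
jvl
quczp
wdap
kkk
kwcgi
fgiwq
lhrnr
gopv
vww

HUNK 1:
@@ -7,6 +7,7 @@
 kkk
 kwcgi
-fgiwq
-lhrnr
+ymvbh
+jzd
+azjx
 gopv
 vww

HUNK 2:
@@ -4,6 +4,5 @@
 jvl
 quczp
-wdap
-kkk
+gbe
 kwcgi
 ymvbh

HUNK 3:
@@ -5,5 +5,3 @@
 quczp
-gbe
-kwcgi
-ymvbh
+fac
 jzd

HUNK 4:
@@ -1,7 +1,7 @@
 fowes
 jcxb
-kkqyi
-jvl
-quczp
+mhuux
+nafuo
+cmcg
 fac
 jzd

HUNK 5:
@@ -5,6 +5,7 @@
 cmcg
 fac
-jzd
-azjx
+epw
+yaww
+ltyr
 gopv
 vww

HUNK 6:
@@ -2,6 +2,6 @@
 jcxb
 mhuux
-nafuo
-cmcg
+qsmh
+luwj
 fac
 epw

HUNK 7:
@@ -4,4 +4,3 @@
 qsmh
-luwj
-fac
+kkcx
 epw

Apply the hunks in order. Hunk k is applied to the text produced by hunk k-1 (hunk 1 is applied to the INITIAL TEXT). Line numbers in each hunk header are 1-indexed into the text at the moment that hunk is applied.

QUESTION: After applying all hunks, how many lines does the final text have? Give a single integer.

Hunk 1: at line 7 remove [fgiwq,lhrnr] add [ymvbh,jzd,azjx] -> 13 lines: fowes jcxb kkqyi jvl quczp wdap kkk kwcgi ymvbh jzd azjx gopv vww
Hunk 2: at line 4 remove [wdap,kkk] add [gbe] -> 12 lines: fowes jcxb kkqyi jvl quczp gbe kwcgi ymvbh jzd azjx gopv vww
Hunk 3: at line 5 remove [gbe,kwcgi,ymvbh] add [fac] -> 10 lines: fowes jcxb kkqyi jvl quczp fac jzd azjx gopv vww
Hunk 4: at line 1 remove [kkqyi,jvl,quczp] add [mhuux,nafuo,cmcg] -> 10 lines: fowes jcxb mhuux nafuo cmcg fac jzd azjx gopv vww
Hunk 5: at line 5 remove [jzd,azjx] add [epw,yaww,ltyr] -> 11 lines: fowes jcxb mhuux nafuo cmcg fac epw yaww ltyr gopv vww
Hunk 6: at line 2 remove [nafuo,cmcg] add [qsmh,luwj] -> 11 lines: fowes jcxb mhuux qsmh luwj fac epw yaww ltyr gopv vww
Hunk 7: at line 4 remove [luwj,fac] add [kkcx] -> 10 lines: fowes jcxb mhuux qsmh kkcx epw yaww ltyr gopv vww
Final line count: 10

Answer: 10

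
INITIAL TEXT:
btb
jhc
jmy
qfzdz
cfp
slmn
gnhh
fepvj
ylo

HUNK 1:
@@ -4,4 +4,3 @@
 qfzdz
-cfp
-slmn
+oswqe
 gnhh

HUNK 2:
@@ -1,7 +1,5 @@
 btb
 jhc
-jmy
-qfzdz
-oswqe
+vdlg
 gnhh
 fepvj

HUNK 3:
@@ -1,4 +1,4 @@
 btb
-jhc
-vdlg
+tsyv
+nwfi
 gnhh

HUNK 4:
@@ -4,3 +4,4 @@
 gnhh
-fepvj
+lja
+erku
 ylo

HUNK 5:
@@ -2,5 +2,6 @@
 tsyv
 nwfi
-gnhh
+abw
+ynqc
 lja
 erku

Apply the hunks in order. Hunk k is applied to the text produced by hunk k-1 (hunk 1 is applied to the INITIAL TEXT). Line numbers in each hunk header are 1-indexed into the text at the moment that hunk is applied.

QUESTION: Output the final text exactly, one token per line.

Answer: btb
tsyv
nwfi
abw
ynqc
lja
erku
ylo

Derivation:
Hunk 1: at line 4 remove [cfp,slmn] add [oswqe] -> 8 lines: btb jhc jmy qfzdz oswqe gnhh fepvj ylo
Hunk 2: at line 1 remove [jmy,qfzdz,oswqe] add [vdlg] -> 6 lines: btb jhc vdlg gnhh fepvj ylo
Hunk 3: at line 1 remove [jhc,vdlg] add [tsyv,nwfi] -> 6 lines: btb tsyv nwfi gnhh fepvj ylo
Hunk 4: at line 4 remove [fepvj] add [lja,erku] -> 7 lines: btb tsyv nwfi gnhh lja erku ylo
Hunk 5: at line 2 remove [gnhh] add [abw,ynqc] -> 8 lines: btb tsyv nwfi abw ynqc lja erku ylo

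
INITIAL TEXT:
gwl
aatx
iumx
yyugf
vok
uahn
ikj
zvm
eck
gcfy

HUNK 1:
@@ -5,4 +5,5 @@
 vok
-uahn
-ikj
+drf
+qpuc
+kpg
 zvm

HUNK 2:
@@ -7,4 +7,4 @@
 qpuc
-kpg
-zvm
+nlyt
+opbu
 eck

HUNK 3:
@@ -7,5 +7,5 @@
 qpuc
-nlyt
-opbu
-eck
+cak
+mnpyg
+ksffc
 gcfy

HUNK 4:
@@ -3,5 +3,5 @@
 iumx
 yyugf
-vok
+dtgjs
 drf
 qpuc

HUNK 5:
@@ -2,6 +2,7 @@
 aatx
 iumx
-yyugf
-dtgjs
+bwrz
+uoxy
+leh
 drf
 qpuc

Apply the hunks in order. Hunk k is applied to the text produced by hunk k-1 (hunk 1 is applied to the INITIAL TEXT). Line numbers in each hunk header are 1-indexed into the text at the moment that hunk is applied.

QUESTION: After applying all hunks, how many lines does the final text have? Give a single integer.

Hunk 1: at line 5 remove [uahn,ikj] add [drf,qpuc,kpg] -> 11 lines: gwl aatx iumx yyugf vok drf qpuc kpg zvm eck gcfy
Hunk 2: at line 7 remove [kpg,zvm] add [nlyt,opbu] -> 11 lines: gwl aatx iumx yyugf vok drf qpuc nlyt opbu eck gcfy
Hunk 3: at line 7 remove [nlyt,opbu,eck] add [cak,mnpyg,ksffc] -> 11 lines: gwl aatx iumx yyugf vok drf qpuc cak mnpyg ksffc gcfy
Hunk 4: at line 3 remove [vok] add [dtgjs] -> 11 lines: gwl aatx iumx yyugf dtgjs drf qpuc cak mnpyg ksffc gcfy
Hunk 5: at line 2 remove [yyugf,dtgjs] add [bwrz,uoxy,leh] -> 12 lines: gwl aatx iumx bwrz uoxy leh drf qpuc cak mnpyg ksffc gcfy
Final line count: 12

Answer: 12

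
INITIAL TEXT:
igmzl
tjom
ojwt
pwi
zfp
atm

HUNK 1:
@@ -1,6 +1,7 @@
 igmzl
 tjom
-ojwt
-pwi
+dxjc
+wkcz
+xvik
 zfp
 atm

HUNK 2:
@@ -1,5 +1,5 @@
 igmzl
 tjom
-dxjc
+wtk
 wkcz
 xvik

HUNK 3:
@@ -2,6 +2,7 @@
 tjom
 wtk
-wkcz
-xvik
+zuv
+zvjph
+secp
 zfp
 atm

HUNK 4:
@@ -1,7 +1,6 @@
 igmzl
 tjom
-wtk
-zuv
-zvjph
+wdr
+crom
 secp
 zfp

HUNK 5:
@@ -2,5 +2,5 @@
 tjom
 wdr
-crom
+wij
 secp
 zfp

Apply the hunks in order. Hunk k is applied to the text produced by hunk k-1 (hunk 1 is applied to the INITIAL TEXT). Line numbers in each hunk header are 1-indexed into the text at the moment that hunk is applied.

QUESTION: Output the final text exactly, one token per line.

Answer: igmzl
tjom
wdr
wij
secp
zfp
atm

Derivation:
Hunk 1: at line 1 remove [ojwt,pwi] add [dxjc,wkcz,xvik] -> 7 lines: igmzl tjom dxjc wkcz xvik zfp atm
Hunk 2: at line 1 remove [dxjc] add [wtk] -> 7 lines: igmzl tjom wtk wkcz xvik zfp atm
Hunk 3: at line 2 remove [wkcz,xvik] add [zuv,zvjph,secp] -> 8 lines: igmzl tjom wtk zuv zvjph secp zfp atm
Hunk 4: at line 1 remove [wtk,zuv,zvjph] add [wdr,crom] -> 7 lines: igmzl tjom wdr crom secp zfp atm
Hunk 5: at line 2 remove [crom] add [wij] -> 7 lines: igmzl tjom wdr wij secp zfp atm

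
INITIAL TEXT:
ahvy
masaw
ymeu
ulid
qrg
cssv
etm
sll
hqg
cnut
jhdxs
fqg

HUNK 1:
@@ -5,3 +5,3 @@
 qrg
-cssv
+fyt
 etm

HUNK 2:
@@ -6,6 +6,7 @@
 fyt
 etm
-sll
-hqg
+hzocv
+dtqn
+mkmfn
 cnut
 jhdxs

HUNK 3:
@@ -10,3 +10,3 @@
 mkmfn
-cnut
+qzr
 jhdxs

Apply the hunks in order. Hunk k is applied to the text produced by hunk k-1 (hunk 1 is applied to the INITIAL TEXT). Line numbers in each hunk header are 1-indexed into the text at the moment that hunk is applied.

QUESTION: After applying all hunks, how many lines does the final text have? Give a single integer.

Answer: 13

Derivation:
Hunk 1: at line 5 remove [cssv] add [fyt] -> 12 lines: ahvy masaw ymeu ulid qrg fyt etm sll hqg cnut jhdxs fqg
Hunk 2: at line 6 remove [sll,hqg] add [hzocv,dtqn,mkmfn] -> 13 lines: ahvy masaw ymeu ulid qrg fyt etm hzocv dtqn mkmfn cnut jhdxs fqg
Hunk 3: at line 10 remove [cnut] add [qzr] -> 13 lines: ahvy masaw ymeu ulid qrg fyt etm hzocv dtqn mkmfn qzr jhdxs fqg
Final line count: 13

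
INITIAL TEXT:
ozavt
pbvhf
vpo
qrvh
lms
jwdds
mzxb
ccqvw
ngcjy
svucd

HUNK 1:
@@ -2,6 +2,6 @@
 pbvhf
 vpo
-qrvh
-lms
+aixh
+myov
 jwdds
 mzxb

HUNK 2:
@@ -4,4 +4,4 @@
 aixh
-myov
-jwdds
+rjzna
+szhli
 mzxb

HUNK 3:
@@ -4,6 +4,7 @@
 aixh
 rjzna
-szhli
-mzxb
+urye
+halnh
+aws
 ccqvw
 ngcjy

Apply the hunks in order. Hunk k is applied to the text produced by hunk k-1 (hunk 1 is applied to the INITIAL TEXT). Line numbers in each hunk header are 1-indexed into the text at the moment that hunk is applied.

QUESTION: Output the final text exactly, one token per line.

Answer: ozavt
pbvhf
vpo
aixh
rjzna
urye
halnh
aws
ccqvw
ngcjy
svucd

Derivation:
Hunk 1: at line 2 remove [qrvh,lms] add [aixh,myov] -> 10 lines: ozavt pbvhf vpo aixh myov jwdds mzxb ccqvw ngcjy svucd
Hunk 2: at line 4 remove [myov,jwdds] add [rjzna,szhli] -> 10 lines: ozavt pbvhf vpo aixh rjzna szhli mzxb ccqvw ngcjy svucd
Hunk 3: at line 4 remove [szhli,mzxb] add [urye,halnh,aws] -> 11 lines: ozavt pbvhf vpo aixh rjzna urye halnh aws ccqvw ngcjy svucd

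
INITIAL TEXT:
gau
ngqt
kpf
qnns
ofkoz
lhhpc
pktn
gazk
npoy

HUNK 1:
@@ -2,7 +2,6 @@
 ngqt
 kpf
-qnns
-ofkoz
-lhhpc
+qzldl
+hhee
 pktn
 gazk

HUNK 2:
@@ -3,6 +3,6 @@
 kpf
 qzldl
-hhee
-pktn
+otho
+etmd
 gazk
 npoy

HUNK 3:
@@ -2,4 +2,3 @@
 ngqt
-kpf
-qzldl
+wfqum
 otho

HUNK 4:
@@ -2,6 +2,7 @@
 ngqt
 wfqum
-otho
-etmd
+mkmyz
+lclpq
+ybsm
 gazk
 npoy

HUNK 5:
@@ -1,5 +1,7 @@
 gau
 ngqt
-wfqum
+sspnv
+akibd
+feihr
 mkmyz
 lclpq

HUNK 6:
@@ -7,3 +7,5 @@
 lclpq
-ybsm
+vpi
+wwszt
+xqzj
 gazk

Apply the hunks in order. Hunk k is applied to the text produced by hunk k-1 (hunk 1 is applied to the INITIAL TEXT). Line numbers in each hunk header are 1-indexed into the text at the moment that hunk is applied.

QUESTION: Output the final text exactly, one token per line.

Answer: gau
ngqt
sspnv
akibd
feihr
mkmyz
lclpq
vpi
wwszt
xqzj
gazk
npoy

Derivation:
Hunk 1: at line 2 remove [qnns,ofkoz,lhhpc] add [qzldl,hhee] -> 8 lines: gau ngqt kpf qzldl hhee pktn gazk npoy
Hunk 2: at line 3 remove [hhee,pktn] add [otho,etmd] -> 8 lines: gau ngqt kpf qzldl otho etmd gazk npoy
Hunk 3: at line 2 remove [kpf,qzldl] add [wfqum] -> 7 lines: gau ngqt wfqum otho etmd gazk npoy
Hunk 4: at line 2 remove [otho,etmd] add [mkmyz,lclpq,ybsm] -> 8 lines: gau ngqt wfqum mkmyz lclpq ybsm gazk npoy
Hunk 5: at line 1 remove [wfqum] add [sspnv,akibd,feihr] -> 10 lines: gau ngqt sspnv akibd feihr mkmyz lclpq ybsm gazk npoy
Hunk 6: at line 7 remove [ybsm] add [vpi,wwszt,xqzj] -> 12 lines: gau ngqt sspnv akibd feihr mkmyz lclpq vpi wwszt xqzj gazk npoy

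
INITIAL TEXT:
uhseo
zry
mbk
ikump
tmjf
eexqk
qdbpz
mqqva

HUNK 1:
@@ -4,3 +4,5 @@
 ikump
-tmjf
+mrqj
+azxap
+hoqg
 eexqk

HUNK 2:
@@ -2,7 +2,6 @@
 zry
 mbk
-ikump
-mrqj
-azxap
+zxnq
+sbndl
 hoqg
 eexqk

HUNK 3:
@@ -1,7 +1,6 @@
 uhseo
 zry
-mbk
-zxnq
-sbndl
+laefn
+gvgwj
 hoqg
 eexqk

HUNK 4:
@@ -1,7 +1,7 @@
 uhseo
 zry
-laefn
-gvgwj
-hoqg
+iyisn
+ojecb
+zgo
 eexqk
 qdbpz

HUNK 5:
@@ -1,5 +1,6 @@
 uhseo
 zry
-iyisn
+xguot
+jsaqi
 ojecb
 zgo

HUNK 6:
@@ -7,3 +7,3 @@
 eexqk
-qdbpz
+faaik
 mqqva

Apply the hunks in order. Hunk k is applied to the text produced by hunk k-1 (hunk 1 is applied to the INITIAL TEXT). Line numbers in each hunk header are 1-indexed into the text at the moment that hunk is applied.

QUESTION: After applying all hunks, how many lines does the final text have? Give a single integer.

Answer: 9

Derivation:
Hunk 1: at line 4 remove [tmjf] add [mrqj,azxap,hoqg] -> 10 lines: uhseo zry mbk ikump mrqj azxap hoqg eexqk qdbpz mqqva
Hunk 2: at line 2 remove [ikump,mrqj,azxap] add [zxnq,sbndl] -> 9 lines: uhseo zry mbk zxnq sbndl hoqg eexqk qdbpz mqqva
Hunk 3: at line 1 remove [mbk,zxnq,sbndl] add [laefn,gvgwj] -> 8 lines: uhseo zry laefn gvgwj hoqg eexqk qdbpz mqqva
Hunk 4: at line 1 remove [laefn,gvgwj,hoqg] add [iyisn,ojecb,zgo] -> 8 lines: uhseo zry iyisn ojecb zgo eexqk qdbpz mqqva
Hunk 5: at line 1 remove [iyisn] add [xguot,jsaqi] -> 9 lines: uhseo zry xguot jsaqi ojecb zgo eexqk qdbpz mqqva
Hunk 6: at line 7 remove [qdbpz] add [faaik] -> 9 lines: uhseo zry xguot jsaqi ojecb zgo eexqk faaik mqqva
Final line count: 9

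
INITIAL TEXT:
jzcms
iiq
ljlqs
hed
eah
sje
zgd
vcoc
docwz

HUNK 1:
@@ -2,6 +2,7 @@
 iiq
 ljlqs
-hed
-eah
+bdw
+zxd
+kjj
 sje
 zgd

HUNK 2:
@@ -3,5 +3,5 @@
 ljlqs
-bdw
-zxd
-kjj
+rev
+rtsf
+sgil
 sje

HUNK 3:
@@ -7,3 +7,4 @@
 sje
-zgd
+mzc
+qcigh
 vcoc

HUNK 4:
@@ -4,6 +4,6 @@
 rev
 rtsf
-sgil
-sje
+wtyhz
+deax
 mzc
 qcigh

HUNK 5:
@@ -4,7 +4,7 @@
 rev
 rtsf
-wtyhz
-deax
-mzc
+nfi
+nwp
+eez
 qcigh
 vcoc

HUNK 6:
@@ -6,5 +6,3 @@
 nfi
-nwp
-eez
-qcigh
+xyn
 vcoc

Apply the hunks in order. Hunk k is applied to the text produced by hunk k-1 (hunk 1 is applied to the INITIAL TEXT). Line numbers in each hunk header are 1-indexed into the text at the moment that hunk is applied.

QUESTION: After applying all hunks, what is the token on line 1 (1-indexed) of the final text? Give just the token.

Hunk 1: at line 2 remove [hed,eah] add [bdw,zxd,kjj] -> 10 lines: jzcms iiq ljlqs bdw zxd kjj sje zgd vcoc docwz
Hunk 2: at line 3 remove [bdw,zxd,kjj] add [rev,rtsf,sgil] -> 10 lines: jzcms iiq ljlqs rev rtsf sgil sje zgd vcoc docwz
Hunk 3: at line 7 remove [zgd] add [mzc,qcigh] -> 11 lines: jzcms iiq ljlqs rev rtsf sgil sje mzc qcigh vcoc docwz
Hunk 4: at line 4 remove [sgil,sje] add [wtyhz,deax] -> 11 lines: jzcms iiq ljlqs rev rtsf wtyhz deax mzc qcigh vcoc docwz
Hunk 5: at line 4 remove [wtyhz,deax,mzc] add [nfi,nwp,eez] -> 11 lines: jzcms iiq ljlqs rev rtsf nfi nwp eez qcigh vcoc docwz
Hunk 6: at line 6 remove [nwp,eez,qcigh] add [xyn] -> 9 lines: jzcms iiq ljlqs rev rtsf nfi xyn vcoc docwz
Final line 1: jzcms

Answer: jzcms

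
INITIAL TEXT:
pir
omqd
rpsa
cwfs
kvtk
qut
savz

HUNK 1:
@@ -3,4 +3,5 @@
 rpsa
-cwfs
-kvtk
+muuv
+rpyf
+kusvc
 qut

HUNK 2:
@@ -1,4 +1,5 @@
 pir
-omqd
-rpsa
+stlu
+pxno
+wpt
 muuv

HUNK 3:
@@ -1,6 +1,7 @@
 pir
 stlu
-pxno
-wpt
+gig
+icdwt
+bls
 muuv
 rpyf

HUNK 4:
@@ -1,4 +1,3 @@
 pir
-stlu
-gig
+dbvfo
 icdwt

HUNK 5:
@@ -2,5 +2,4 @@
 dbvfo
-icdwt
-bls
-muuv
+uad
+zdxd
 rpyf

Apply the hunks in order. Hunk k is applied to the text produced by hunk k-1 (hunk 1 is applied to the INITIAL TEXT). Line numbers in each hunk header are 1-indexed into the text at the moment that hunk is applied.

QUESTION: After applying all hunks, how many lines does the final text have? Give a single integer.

Hunk 1: at line 3 remove [cwfs,kvtk] add [muuv,rpyf,kusvc] -> 8 lines: pir omqd rpsa muuv rpyf kusvc qut savz
Hunk 2: at line 1 remove [omqd,rpsa] add [stlu,pxno,wpt] -> 9 lines: pir stlu pxno wpt muuv rpyf kusvc qut savz
Hunk 3: at line 1 remove [pxno,wpt] add [gig,icdwt,bls] -> 10 lines: pir stlu gig icdwt bls muuv rpyf kusvc qut savz
Hunk 4: at line 1 remove [stlu,gig] add [dbvfo] -> 9 lines: pir dbvfo icdwt bls muuv rpyf kusvc qut savz
Hunk 5: at line 2 remove [icdwt,bls,muuv] add [uad,zdxd] -> 8 lines: pir dbvfo uad zdxd rpyf kusvc qut savz
Final line count: 8

Answer: 8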